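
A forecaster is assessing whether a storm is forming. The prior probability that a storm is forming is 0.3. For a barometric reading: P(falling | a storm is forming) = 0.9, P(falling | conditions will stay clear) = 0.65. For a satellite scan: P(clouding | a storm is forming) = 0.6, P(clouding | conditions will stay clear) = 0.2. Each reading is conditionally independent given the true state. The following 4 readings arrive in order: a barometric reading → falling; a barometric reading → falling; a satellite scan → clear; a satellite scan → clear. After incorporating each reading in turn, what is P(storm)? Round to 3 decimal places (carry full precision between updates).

0.170

After a barometric reading='falling': P(storm) = 0.9·0.3000 / (0.9·0.3000 + 0.65·0.7000) ≈ 0.3724
After a barometric reading='falling': P(storm) = 0.9·0.3724 / (0.9·0.3724 + 0.65·0.6276) ≈ 0.4510
After a satellite scan='clear': P(storm) = 0.4·0.4510 / (0.4·0.4510 + 0.8·0.5490) ≈ 0.2912
After a satellite scan='clear': P(storm) = 0.4·0.2912 / (0.4·0.2912 + 0.8·0.7088) ≈ 0.1704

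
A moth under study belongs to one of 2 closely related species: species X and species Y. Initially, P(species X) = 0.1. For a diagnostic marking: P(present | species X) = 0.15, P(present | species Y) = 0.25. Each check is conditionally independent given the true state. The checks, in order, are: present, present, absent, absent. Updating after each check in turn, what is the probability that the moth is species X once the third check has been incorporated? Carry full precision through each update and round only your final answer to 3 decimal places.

0.043

After 'present': P(species X) = 0.15·0.1000 / (0.15·0.1000 + 0.25·0.9000) ≈ 0.0625
After 'present': P(species X) = 0.15·0.0625 / (0.15·0.0625 + 0.25·0.9375) ≈ 0.0385
After 'absent': P(species X) = 0.85·0.0385 / (0.85·0.0385 + 0.75·0.9615) ≈ 0.0434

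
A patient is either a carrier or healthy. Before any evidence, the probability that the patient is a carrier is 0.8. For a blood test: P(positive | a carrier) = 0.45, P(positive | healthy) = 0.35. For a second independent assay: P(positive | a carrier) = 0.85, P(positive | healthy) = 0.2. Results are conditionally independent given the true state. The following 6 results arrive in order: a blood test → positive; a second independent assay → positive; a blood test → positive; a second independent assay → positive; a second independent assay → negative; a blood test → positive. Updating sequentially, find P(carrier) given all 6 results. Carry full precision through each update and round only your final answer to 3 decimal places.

0.966

After a blood test='positive': P(carrier) = 0.45·0.8000 / (0.45·0.8000 + 0.35·0.2000) ≈ 0.8372
After a second independent assay='positive': P(carrier) = 0.85·0.8372 / (0.85·0.8372 + 0.2·0.1628) ≈ 0.9563
After a blood test='positive': P(carrier) = 0.45·0.9563 / (0.45·0.9563 + 0.35·0.0437) ≈ 0.9656
After a second independent assay='positive': P(carrier) = 0.85·0.9656 / (0.85·0.9656 + 0.2·0.0344) ≈ 0.9917
After a second independent assay='negative': P(carrier) = 0.15·0.9917 / (0.15·0.9917 + 0.8·0.0083) ≈ 0.9573
After a blood test='positive': P(carrier) = 0.45·0.9573 / (0.45·0.9573 + 0.35·0.0427) ≈ 0.9664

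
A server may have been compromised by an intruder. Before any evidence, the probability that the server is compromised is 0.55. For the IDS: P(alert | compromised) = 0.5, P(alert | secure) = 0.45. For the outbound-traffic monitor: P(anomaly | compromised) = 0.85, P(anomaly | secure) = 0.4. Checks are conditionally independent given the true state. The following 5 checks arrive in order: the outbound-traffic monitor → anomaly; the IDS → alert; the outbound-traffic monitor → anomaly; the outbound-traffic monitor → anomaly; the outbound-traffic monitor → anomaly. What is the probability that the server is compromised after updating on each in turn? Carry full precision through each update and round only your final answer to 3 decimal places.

0.965

Apply Bayes' rule sequentially, carrying P(compromised) forward.
After the outbound-traffic monitor='anomaly': P(compromised) = 0.85·0.5500 / (0.85·0.5500 + 0.4·0.4500) ≈ 0.7220
After the IDS='alert': P(compromised) = 0.5·0.7220 / (0.5·0.7220 + 0.45·0.2780) ≈ 0.7427
After the outbound-traffic monitor='anomaly': P(compromised) = 0.85·0.7427 / (0.85·0.7427 + 0.4·0.2573) ≈ 0.8598
After the outbound-traffic monitor='anomaly': P(compromised) = 0.85·0.8598 / (0.85·0.8598 + 0.4·0.1402) ≈ 0.9287
After the outbound-traffic monitor='anomaly': P(compromised) = 0.85·0.9287 / (0.85·0.9287 + 0.4·0.0713) ≈ 0.9651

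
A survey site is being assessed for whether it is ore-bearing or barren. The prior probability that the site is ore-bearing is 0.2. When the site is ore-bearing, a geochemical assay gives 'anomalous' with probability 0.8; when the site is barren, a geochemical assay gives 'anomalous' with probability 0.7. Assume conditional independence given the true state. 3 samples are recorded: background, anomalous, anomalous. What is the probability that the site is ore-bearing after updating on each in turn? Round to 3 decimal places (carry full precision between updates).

After 'background': P(ore) = 0.2·0.2000 / (0.2·0.2000 + 0.3·0.8000) ≈ 0.1429
After 'anomalous': P(ore) = 0.8·0.1429 / (0.8·0.1429 + 0.7·0.8571) ≈ 0.1600
After 'anomalous': P(ore) = 0.8·0.1600 / (0.8·0.1600 + 0.7·0.8400) ≈ 0.1788

0.179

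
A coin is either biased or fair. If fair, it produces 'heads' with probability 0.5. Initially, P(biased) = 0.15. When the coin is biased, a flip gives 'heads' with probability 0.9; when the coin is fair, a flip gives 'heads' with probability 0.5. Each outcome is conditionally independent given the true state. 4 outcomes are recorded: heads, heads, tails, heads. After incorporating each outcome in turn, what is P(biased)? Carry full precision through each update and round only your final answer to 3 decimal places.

0.171

Each posterior becomes the prior for the next update.
After 'heads': P(biased) = 0.9·0.1500 / (0.9·0.1500 + 0.5·0.8500) ≈ 0.2411
After 'heads': P(biased) = 0.9·0.2411 / (0.9·0.2411 + 0.5·0.7589) ≈ 0.3638
After 'tails': P(biased) = 0.1·0.3638 / (0.1·0.3638 + 0.5·0.6362) ≈ 0.1026
After 'heads': P(biased) = 0.9·0.1026 / (0.9·0.1026 + 0.5·0.8974) ≈ 0.1707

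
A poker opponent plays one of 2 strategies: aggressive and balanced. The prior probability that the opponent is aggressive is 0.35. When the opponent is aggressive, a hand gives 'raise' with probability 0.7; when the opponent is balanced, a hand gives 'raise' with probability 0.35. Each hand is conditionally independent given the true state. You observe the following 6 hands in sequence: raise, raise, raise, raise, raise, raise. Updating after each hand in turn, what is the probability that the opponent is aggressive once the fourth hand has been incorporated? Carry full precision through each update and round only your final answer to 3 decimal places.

0.896

After 'raise': P(aggressive) = 0.7·0.3500 / (0.7·0.3500 + 0.35·0.6500) ≈ 0.5185
After 'raise': P(aggressive) = 0.7·0.5185 / (0.7·0.5185 + 0.35·0.4815) ≈ 0.6829
After 'raise': P(aggressive) = 0.7·0.6829 / (0.7·0.6829 + 0.35·0.3171) ≈ 0.8116
After 'raise': P(aggressive) = 0.7·0.8116 / (0.7·0.8116 + 0.35·0.1884) ≈ 0.8960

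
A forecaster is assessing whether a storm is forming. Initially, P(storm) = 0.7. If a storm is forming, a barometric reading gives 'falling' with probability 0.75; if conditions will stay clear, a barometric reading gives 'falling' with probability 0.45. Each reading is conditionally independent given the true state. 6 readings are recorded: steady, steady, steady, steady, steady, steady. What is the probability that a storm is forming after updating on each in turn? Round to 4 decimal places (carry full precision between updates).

After 'steady': P(storm) = 0.25·0.7000 / (0.25·0.7000 + 0.55·0.3000) ≈ 0.5147
After 'steady': P(storm) = 0.25·0.5147 / (0.25·0.5147 + 0.55·0.4853) ≈ 0.3253
After 'steady': P(storm) = 0.25·0.3253 / (0.25·0.3253 + 0.55·0.6747) ≈ 0.1797
After 'steady': P(storm) = 0.25·0.1797 / (0.25·0.1797 + 0.55·0.8203) ≈ 0.0906
After 'steady': P(storm) = 0.25·0.0906 / (0.25·0.0906 + 0.55·0.9094) ≈ 0.0433
After 'steady': P(storm) = 0.25·0.0433 / (0.25·0.0433 + 0.55·0.9567) ≈ 0.0202

0.0202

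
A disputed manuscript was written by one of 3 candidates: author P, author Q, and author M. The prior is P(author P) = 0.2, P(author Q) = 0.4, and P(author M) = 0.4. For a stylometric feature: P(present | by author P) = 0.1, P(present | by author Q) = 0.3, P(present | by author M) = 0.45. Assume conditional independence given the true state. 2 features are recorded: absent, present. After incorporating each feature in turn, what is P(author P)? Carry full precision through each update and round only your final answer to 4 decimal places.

Each posterior becomes the prior for the next update.
After 'absent': normaliser = 0.9·0.2000 + 0.7·0.4000 + 0.55·0.4000; P(author P) ≈ 0.2647, P(author Q) ≈ 0.4118, P(author M) ≈ 0.3235
After 'present': normaliser = 0.1·0.2647 + 0.3·0.4118 + 0.45·0.3235; P(author P) ≈ 0.0896, P(author Q) ≈ 0.4179, P(author M) ≈ 0.4925

0.0896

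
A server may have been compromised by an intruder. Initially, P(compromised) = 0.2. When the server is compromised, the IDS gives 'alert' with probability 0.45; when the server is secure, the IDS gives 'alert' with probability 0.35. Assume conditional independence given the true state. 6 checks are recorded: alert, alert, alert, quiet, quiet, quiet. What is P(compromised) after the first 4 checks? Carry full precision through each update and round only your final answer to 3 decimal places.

After 'alert': P(compromised) = 0.45·0.2000 / (0.45·0.2000 + 0.35·0.8000) ≈ 0.2432
After 'alert': P(compromised) = 0.45·0.2432 / (0.45·0.2432 + 0.35·0.7568) ≈ 0.2924
After 'alert': P(compromised) = 0.45·0.2924 / (0.45·0.2924 + 0.35·0.7076) ≈ 0.3470
After 'quiet': P(compromised) = 0.55·0.3470 / (0.55·0.3470 + 0.65·0.6530) ≈ 0.3102

0.310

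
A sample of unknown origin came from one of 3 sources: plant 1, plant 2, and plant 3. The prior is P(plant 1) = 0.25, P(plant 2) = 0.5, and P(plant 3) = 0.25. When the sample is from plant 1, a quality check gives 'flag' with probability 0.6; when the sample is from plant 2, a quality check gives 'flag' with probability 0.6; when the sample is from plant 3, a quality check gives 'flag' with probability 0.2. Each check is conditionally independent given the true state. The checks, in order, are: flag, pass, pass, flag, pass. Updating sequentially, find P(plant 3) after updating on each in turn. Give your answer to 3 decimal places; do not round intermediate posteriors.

Each posterior becomes the prior for the next update.
After 'flag': normaliser = 0.6·0.2500 + 0.6·0.5000 + 0.2·0.2500; P(plant 1) ≈ 0.3000, P(plant 2) ≈ 0.6000, P(plant 3) ≈ 0.1000
After 'pass': normaliser = 0.4·0.3000 + 0.4·0.6000 + 0.8·0.1000; P(plant 1) ≈ 0.2727, P(plant 2) ≈ 0.5455, P(plant 3) ≈ 0.1818
After 'pass': normaliser = 0.4·0.2727 + 0.4·0.5455 + 0.8·0.1818; P(plant 1) ≈ 0.2308, P(plant 2) ≈ 0.4615, P(plant 3) ≈ 0.3077
After 'flag': normaliser = 0.6·0.2308 + 0.6·0.4615 + 0.2·0.3077; P(plant 1) ≈ 0.2903, P(plant 2) ≈ 0.5806, P(plant 3) ≈ 0.1290
After 'pass': normaliser = 0.4·0.2903 + 0.4·0.5806 + 0.8·0.1290; P(plant 1) ≈ 0.2571, P(plant 2) ≈ 0.5143, P(plant 3) ≈ 0.2286

0.229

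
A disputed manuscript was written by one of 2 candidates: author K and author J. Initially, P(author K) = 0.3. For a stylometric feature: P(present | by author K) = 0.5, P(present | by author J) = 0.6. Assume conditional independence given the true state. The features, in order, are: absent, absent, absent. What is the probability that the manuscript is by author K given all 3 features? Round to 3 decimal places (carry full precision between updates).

Apply Bayes' rule sequentially, carrying P(author K) forward.
After 'absent': P(author K) = 0.5·0.3000 / (0.5·0.3000 + 0.4·0.7000) ≈ 0.3488
After 'absent': P(author K) = 0.5·0.3488 / (0.5·0.3488 + 0.4·0.6512) ≈ 0.4011
After 'absent': P(author K) = 0.5·0.4011 / (0.5·0.4011 + 0.4·0.5989) ≈ 0.4557

0.456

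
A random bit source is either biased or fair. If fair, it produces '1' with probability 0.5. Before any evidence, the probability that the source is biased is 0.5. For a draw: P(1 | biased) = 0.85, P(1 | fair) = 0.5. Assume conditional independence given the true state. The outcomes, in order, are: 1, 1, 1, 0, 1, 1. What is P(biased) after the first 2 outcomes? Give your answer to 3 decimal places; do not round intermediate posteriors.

0.743

After '1': P(biased) = 0.85·0.5000 / (0.85·0.5000 + 0.5·0.5000) ≈ 0.6296
After '1': P(biased) = 0.85·0.6296 / (0.85·0.6296 + 0.5·0.3704) ≈ 0.7429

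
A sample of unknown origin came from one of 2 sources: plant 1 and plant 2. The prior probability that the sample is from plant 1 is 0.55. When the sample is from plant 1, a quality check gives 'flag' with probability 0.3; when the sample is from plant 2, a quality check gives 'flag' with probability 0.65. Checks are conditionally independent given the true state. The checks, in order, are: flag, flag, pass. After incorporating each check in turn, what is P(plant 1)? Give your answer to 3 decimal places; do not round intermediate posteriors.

0.342

After 'flag': P(plant 1) = 0.3·0.5500 / (0.3·0.5500 + 0.65·0.4500) ≈ 0.3607
After 'flag': P(plant 1) = 0.3·0.3607 / (0.3·0.3607 + 0.65·0.6393) ≈ 0.2066
After 'pass': P(plant 1) = 0.7·0.2066 / (0.7·0.2066 + 0.35·0.7934) ≈ 0.3424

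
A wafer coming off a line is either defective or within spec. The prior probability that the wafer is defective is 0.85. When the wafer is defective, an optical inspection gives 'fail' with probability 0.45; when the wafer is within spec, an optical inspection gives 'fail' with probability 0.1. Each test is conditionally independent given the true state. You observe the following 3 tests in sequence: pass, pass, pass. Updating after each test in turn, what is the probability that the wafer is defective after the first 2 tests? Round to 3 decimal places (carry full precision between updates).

After 'pass': P(defective) = 0.55·0.8500 / (0.55·0.8500 + 0.9·0.1500) ≈ 0.7759
After 'pass': P(defective) = 0.55·0.7759 / (0.55·0.7759 + 0.9·0.2241) ≈ 0.6791

0.679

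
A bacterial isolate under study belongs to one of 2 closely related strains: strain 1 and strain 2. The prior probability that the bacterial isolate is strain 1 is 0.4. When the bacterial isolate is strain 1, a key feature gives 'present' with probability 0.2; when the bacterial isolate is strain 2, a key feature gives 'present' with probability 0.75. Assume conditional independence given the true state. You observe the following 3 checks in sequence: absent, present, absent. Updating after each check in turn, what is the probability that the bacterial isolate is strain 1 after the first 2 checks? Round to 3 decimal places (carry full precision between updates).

0.363

After 'absent': P(strain 1) = 0.8·0.4000 / (0.8·0.4000 + 0.25·0.6000) ≈ 0.6809
After 'present': P(strain 1) = 0.2·0.6809 / (0.2·0.6809 + 0.75·0.3191) ≈ 0.3626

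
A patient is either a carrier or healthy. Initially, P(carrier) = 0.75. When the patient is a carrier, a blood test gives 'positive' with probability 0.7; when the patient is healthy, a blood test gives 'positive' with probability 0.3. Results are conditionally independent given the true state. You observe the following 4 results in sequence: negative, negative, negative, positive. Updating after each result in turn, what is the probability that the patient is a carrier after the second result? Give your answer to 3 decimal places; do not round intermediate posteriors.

After 'negative': P(carrier) = 0.3·0.7500 / (0.3·0.7500 + 0.7·0.2500) ≈ 0.5625
After 'negative': P(carrier) = 0.3·0.5625 / (0.3·0.5625 + 0.7·0.4375) ≈ 0.3553

0.355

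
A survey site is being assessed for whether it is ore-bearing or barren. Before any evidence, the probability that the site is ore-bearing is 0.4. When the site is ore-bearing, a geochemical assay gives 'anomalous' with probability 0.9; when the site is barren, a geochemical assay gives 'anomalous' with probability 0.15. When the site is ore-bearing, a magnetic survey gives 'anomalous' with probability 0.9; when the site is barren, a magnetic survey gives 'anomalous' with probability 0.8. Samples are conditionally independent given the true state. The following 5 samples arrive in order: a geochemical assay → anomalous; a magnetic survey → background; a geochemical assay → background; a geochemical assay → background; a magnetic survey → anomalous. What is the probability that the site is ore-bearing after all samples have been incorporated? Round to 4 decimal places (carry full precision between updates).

0.0302

After a geochemical assay='anomalous': P(ore) = 0.9·0.4000 / (0.9·0.4000 + 0.15·0.6000) ≈ 0.8000
After a magnetic survey='background': P(ore) = 0.1·0.8000 / (0.1·0.8000 + 0.2·0.2000) ≈ 0.6667
After a geochemical assay='background': P(ore) = 0.1·0.6667 / (0.1·0.6667 + 0.85·0.3333) ≈ 0.1905
After a geochemical assay='background': P(ore) = 0.1·0.1905 / (0.1·0.1905 + 0.85·0.8095) ≈ 0.0269
After a magnetic survey='anomalous': P(ore) = 0.9·0.0269 / (0.9·0.0269 + 0.8·0.9731) ≈ 0.0302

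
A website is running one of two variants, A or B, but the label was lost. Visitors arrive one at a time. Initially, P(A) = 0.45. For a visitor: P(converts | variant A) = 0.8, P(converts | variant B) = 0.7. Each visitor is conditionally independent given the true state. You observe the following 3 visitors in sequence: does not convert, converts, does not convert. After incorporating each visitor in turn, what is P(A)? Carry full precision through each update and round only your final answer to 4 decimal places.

0.2936

Each posterior becomes the prior for the next update.
After 'does not convert': P(A) = 0.2·0.4500 / (0.2·0.4500 + 0.3·0.5500) ≈ 0.3529
After 'converts': P(A) = 0.8·0.3529 / (0.8·0.3529 + 0.7·0.6471) ≈ 0.3840
After 'does not convert': P(A) = 0.2·0.3840 / (0.2·0.3840 + 0.3·0.6160) ≈ 0.2936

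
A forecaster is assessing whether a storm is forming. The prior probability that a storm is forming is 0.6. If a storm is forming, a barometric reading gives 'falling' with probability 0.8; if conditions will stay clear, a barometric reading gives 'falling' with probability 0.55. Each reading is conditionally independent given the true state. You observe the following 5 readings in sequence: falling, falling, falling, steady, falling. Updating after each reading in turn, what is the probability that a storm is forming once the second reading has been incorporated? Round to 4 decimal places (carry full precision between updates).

After 'falling': P(storm) = 0.8·0.6000 / (0.8·0.6000 + 0.55·0.4000) ≈ 0.6857
After 'falling': P(storm) = 0.8·0.6857 / (0.8·0.6857 + 0.55·0.3143) ≈ 0.7604

0.7604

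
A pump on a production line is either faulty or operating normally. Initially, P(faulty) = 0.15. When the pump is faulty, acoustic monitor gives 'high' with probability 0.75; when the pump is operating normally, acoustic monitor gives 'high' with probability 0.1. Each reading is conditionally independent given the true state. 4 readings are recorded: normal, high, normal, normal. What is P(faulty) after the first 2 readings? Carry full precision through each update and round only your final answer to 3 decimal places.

After 'normal': P(faulty) = 0.25·0.1500 / (0.25·0.1500 + 0.9·0.8500) ≈ 0.0467
After 'high': P(faulty) = 0.75·0.0467 / (0.75·0.0467 + 0.1·0.9533) ≈ 0.2688

0.269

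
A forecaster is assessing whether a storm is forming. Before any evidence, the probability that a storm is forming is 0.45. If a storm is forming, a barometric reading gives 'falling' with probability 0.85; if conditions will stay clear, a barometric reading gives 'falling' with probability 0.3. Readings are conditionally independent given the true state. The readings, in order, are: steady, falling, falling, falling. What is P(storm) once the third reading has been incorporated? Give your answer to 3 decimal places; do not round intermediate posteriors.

After 'steady': P(storm) = 0.15·0.4500 / (0.15·0.4500 + 0.7·0.5500) ≈ 0.1492
After 'falling': P(storm) = 0.85·0.1492 / (0.85·0.1492 + 0.3·0.8508) ≈ 0.3319
After 'falling': P(storm) = 0.85·0.3319 / (0.85·0.3319 + 0.3·0.6681) ≈ 0.5846

0.585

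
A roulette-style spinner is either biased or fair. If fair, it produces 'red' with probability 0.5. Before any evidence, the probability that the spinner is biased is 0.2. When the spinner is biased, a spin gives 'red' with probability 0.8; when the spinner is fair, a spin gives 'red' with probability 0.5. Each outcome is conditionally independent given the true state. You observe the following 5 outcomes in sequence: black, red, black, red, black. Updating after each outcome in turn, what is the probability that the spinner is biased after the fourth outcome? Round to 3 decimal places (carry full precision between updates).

0.093

After 'black': P(biased) = 0.2·0.2000 / (0.2·0.2000 + 0.5·0.8000) ≈ 0.0909
After 'red': P(biased) = 0.8·0.0909 / (0.8·0.0909 + 0.5·0.9091) ≈ 0.1379
After 'black': P(biased) = 0.2·0.1379 / (0.2·0.1379 + 0.5·0.8621) ≈ 0.0602
After 'red': P(biased) = 0.8·0.0602 / (0.8·0.0602 + 0.5·0.9398) ≈ 0.0929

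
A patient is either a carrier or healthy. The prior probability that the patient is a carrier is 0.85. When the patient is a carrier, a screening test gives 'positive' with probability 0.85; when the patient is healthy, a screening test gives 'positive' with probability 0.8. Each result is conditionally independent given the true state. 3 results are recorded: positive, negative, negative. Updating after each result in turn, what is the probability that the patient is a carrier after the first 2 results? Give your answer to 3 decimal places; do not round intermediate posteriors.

After 'positive': P(carrier) = 0.85·0.8500 / (0.85·0.8500 + 0.8·0.1500) ≈ 0.8576
After 'negative': P(carrier) = 0.15·0.8576 / (0.15·0.8576 + 0.2·0.1424) ≈ 0.8187

0.819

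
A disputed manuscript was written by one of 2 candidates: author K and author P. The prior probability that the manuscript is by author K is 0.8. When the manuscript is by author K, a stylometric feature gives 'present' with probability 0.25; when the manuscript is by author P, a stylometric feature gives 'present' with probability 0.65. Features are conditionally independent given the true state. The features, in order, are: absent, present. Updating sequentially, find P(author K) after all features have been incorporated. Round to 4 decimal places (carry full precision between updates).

After 'absent': P(author K) = 0.75·0.8000 / (0.75·0.8000 + 0.35·0.2000) ≈ 0.8955
After 'present': P(author K) = 0.25·0.8955 / (0.25·0.8955 + 0.65·0.1045) ≈ 0.7673

0.7673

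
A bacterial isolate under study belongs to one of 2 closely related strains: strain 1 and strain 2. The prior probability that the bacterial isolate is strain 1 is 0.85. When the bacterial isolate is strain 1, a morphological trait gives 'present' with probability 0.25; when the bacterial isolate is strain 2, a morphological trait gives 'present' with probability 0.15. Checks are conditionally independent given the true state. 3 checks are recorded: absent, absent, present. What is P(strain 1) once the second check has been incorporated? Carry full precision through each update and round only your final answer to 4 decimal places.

0.8152

After 'absent': P(strain 1) = 0.75·0.8500 / (0.75·0.8500 + 0.85·0.1500) ≈ 0.8333
After 'absent': P(strain 1) = 0.75·0.8333 / (0.75·0.8333 + 0.85·0.1667) ≈ 0.8152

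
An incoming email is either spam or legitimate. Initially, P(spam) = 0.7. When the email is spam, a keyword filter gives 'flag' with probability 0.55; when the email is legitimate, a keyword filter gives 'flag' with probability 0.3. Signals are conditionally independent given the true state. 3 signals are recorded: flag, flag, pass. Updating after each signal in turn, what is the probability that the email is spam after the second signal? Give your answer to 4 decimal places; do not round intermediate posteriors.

Apply Bayes' rule sequentially, carrying P(spam) forward.
After 'flag': P(spam) = 0.55·0.7000 / (0.55·0.7000 + 0.3·0.3000) ≈ 0.8105
After 'flag': P(spam) = 0.55·0.8105 / (0.55·0.8105 + 0.3·0.1895) ≈ 0.8869

0.8869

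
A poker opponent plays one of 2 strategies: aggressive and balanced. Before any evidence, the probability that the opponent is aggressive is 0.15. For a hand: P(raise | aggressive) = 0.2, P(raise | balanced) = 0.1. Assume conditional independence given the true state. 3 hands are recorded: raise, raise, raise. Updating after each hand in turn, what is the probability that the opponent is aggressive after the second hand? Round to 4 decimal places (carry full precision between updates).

Apply Bayes' rule sequentially, carrying P(aggressive) forward.
After 'raise': P(aggressive) = 0.2·0.1500 / (0.2·0.1500 + 0.1·0.8500) ≈ 0.2609
After 'raise': P(aggressive) = 0.2·0.2609 / (0.2·0.2609 + 0.1·0.7391) ≈ 0.4138

0.4138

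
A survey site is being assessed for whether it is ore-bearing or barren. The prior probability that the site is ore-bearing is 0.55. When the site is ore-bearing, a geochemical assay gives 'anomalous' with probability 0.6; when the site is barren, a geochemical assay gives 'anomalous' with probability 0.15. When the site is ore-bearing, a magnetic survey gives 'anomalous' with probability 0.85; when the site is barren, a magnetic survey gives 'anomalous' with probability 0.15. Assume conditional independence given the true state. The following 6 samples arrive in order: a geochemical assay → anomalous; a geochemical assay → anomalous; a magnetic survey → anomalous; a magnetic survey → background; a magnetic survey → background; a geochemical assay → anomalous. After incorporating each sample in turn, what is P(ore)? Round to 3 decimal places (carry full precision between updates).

0.932

After a geochemical assay='anomalous': P(ore) = 0.6·0.5500 / (0.6·0.5500 + 0.15·0.4500) ≈ 0.8302
After a geochemical assay='anomalous': P(ore) = 0.6·0.8302 / (0.6·0.8302 + 0.15·0.1698) ≈ 0.9514
After a magnetic survey='anomalous': P(ore) = 0.85·0.9514 / (0.85·0.9514 + 0.15·0.0486) ≈ 0.9911
After a magnetic survey='background': P(ore) = 0.15·0.9911 / (0.15·0.9911 + 0.85·0.0089) ≈ 0.9514
After a magnetic survey='background': P(ore) = 0.15·0.9514 / (0.15·0.9514 + 0.85·0.0486) ≈ 0.7753
After a geochemical assay='anomalous': P(ore) = 0.6·0.7753 / (0.6·0.7753 + 0.15·0.2247) ≈ 0.9325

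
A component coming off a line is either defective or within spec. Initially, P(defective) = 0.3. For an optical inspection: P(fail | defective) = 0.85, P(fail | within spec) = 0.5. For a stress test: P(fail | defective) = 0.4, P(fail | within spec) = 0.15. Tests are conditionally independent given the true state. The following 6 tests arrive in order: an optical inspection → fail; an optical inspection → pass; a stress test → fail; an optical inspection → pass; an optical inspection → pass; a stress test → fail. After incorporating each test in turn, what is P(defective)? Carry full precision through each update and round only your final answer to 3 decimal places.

After an optical inspection='fail': P(defective) = 0.85·0.3000 / (0.85·0.3000 + 0.5·0.7000) ≈ 0.4215
After an optical inspection='pass': P(defective) = 0.15·0.4215 / (0.15·0.4215 + 0.5·0.5785) ≈ 0.1794
After a stress test='fail': P(defective) = 0.4·0.1794 / (0.4·0.1794 + 0.15·0.8206) ≈ 0.3682
After an optical inspection='pass': P(defective) = 0.15·0.3682 / (0.15·0.3682 + 0.5·0.6318) ≈ 0.1488
After an optical inspection='pass': P(defective) = 0.15·0.1488 / (0.15·0.1488 + 0.5·0.8512) ≈ 0.0498
After a stress test='fail': P(defective) = 0.4·0.0498 / (0.4·0.0498 + 0.15·0.9502) ≈ 0.1227

0.123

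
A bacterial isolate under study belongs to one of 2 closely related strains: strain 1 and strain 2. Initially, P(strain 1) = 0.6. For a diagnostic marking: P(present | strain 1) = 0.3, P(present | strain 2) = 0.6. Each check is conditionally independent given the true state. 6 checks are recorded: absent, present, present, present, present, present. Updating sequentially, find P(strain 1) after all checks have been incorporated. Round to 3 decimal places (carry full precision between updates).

After 'absent': P(strain 1) = 0.7·0.6000 / (0.7·0.6000 + 0.4·0.4000) ≈ 0.7241
After 'present': P(strain 1) = 0.3·0.7241 / (0.3·0.7241 + 0.6·0.2759) ≈ 0.5676
After 'present': P(strain 1) = 0.3·0.5676 / (0.3·0.5676 + 0.6·0.4324) ≈ 0.3962
After 'present': P(strain 1) = 0.3·0.3962 / (0.3·0.3962 + 0.6·0.6038) ≈ 0.2471
After 'present': P(strain 1) = 0.3·0.2471 / (0.3·0.2471 + 0.6·0.7529) ≈ 0.1409
After 'present': P(strain 1) = 0.3·0.1409 / (0.3·0.1409 + 0.6·0.8591) ≈ 0.0758

0.076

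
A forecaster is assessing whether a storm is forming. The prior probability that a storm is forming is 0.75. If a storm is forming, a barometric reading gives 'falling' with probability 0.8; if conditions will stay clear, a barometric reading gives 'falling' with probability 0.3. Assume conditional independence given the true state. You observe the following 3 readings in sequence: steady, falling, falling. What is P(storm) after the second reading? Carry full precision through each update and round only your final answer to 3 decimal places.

After 'steady': P(storm) = 0.2·0.7500 / (0.2·0.7500 + 0.7·0.2500) ≈ 0.4615
After 'falling': P(storm) = 0.8·0.4615 / (0.8·0.4615 + 0.3·0.5385) ≈ 0.6957

0.696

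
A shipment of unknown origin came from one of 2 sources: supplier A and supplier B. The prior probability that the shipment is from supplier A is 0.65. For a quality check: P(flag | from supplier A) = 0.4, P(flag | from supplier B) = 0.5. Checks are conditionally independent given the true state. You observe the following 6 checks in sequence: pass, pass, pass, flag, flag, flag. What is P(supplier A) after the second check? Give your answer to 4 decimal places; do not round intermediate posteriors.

After 'pass': P(supplier A) = 0.6·0.6500 / (0.6·0.6500 + 0.5·0.3500) ≈ 0.6903
After 'pass': P(supplier A) = 0.6·0.6903 / (0.6·0.6903 + 0.5·0.3097) ≈ 0.7278

0.7278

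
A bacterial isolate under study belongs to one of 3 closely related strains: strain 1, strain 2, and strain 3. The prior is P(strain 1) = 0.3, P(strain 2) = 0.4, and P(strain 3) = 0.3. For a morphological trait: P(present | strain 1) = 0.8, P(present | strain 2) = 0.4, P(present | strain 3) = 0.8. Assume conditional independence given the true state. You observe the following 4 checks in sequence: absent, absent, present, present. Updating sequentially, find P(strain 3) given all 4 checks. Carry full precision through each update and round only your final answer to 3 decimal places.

0.200

After 'absent': normaliser = 0.2·0.3000 + 0.6·0.4000 + 0.2·0.3000; P(strain 1) ≈ 0.1667, P(strain 2) ≈ 0.6667, P(strain 3) ≈ 0.1667
After 'absent': normaliser = 0.2·0.1667 + 0.6·0.6667 + 0.2·0.1667; P(strain 1) ≈ 0.0714, P(strain 2) ≈ 0.8571, P(strain 3) ≈ 0.0714
After 'present': normaliser = 0.8·0.0714 + 0.4·0.8571 + 0.8·0.0714; P(strain 1) ≈ 0.1250, P(strain 2) ≈ 0.7500, P(strain 3) ≈ 0.1250
After 'present': normaliser = 0.8·0.1250 + 0.4·0.7500 + 0.8·0.1250; P(strain 1) ≈ 0.2000, P(strain 2) ≈ 0.6000, P(strain 3) ≈ 0.2000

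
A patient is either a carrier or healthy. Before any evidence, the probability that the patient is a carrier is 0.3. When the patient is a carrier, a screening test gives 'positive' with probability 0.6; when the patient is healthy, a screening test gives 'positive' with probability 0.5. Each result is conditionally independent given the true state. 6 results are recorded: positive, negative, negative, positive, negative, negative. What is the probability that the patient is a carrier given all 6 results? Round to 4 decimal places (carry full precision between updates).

After 'positive': P(carrier) = 0.6·0.3000 / (0.6·0.3000 + 0.5·0.7000) ≈ 0.3396
After 'negative': P(carrier) = 0.4·0.3396 / (0.4·0.3396 + 0.5·0.6604) ≈ 0.2915
After 'negative': P(carrier) = 0.4·0.2915 / (0.4·0.2915 + 0.5·0.7085) ≈ 0.2476
After 'positive': P(carrier) = 0.6·0.2476 / (0.6·0.2476 + 0.5·0.7524) ≈ 0.2831
After 'negative': P(carrier) = 0.4·0.2831 / (0.4·0.2831 + 0.5·0.7169) ≈ 0.2401
After 'negative': P(carrier) = 0.4·0.2401 / (0.4·0.2401 + 0.5·0.7599) ≈ 0.2018

0.2018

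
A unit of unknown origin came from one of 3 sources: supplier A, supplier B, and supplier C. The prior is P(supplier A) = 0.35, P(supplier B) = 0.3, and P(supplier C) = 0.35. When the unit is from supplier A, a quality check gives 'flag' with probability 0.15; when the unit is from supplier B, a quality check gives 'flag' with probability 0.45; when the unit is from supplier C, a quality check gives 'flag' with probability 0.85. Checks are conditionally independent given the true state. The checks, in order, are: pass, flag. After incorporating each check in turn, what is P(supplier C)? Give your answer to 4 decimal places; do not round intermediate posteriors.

0.2729

After 'pass': normaliser = 0.85·0.3500 + 0.55·0.3000 + 0.15·0.3500; P(supplier A) ≈ 0.5777, P(supplier B) ≈ 0.3204, P(supplier C) ≈ 0.1019
After 'flag': normaliser = 0.15·0.5777 + 0.45·0.3204 + 0.85·0.1019; P(supplier A) ≈ 0.2729, P(supplier B) ≈ 0.4541, P(supplier C) ≈ 0.2729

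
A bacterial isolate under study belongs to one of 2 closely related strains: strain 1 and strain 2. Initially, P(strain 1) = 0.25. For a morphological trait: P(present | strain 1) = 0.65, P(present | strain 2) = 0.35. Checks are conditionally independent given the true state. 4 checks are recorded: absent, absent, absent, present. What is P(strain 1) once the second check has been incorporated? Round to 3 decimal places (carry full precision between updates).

Apply Bayes' rule sequentially, carrying P(strain 1) forward.
After 'absent': P(strain 1) = 0.35·0.2500 / (0.35·0.2500 + 0.65·0.7500) ≈ 0.1522
After 'absent': P(strain 1) = 0.35·0.1522 / (0.35·0.1522 + 0.65·0.8478) ≈ 0.0881

0.088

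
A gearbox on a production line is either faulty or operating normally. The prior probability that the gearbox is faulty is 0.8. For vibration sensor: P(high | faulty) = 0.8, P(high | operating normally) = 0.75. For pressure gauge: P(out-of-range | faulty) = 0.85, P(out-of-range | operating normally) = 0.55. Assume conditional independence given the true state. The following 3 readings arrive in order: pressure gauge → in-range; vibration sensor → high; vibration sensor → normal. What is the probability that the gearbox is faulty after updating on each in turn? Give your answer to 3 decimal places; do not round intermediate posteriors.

0.532

After pressure gauge='in-range': P(faulty) = 0.15·0.8000 / (0.15·0.8000 + 0.45·0.2000) ≈ 0.5714
After vibration sensor='high': P(faulty) = 0.8·0.5714 / (0.8·0.5714 + 0.75·0.4286) ≈ 0.5872
After vibration sensor='normal': P(faulty) = 0.2·0.5872 / (0.2·0.5872 + 0.25·0.4128) ≈ 0.5322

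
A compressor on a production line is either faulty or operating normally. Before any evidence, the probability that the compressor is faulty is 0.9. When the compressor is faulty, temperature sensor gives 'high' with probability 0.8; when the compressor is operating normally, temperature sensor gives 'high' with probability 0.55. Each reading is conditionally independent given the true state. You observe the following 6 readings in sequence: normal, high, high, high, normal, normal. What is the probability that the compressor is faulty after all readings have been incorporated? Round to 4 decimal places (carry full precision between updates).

0.7086

After 'normal': P(faulty) = 0.2·0.9000 / (0.2·0.9000 + 0.45·0.1000) ≈ 0.8000
After 'high': P(faulty) = 0.8·0.8000 / (0.8·0.8000 + 0.55·0.2000) ≈ 0.8533
After 'high': P(faulty) = 0.8·0.8533 / (0.8·0.8533 + 0.55·0.1467) ≈ 0.8943
After 'high': P(faulty) = 0.8·0.8943 / (0.8·0.8943 + 0.55·0.1057) ≈ 0.9249
After 'normal': P(faulty) = 0.2·0.9249 / (0.2·0.9249 + 0.45·0.0751) ≈ 0.8455
After 'normal': P(faulty) = 0.2·0.8455 / (0.2·0.8455 + 0.45·0.1545) ≈ 0.7086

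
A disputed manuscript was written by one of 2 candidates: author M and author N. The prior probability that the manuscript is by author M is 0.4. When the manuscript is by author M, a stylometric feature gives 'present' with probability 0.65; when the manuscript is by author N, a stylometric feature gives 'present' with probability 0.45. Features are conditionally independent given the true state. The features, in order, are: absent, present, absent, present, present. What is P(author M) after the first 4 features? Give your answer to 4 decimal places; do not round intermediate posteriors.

Each posterior becomes the prior for the next update.
After 'absent': P(author M) = 0.35·0.4000 / (0.35·0.4000 + 0.55·0.6000) ≈ 0.2979
After 'present': P(author M) = 0.65·0.2979 / (0.65·0.2979 + 0.45·0.7021) ≈ 0.3800
After 'absent': P(author M) = 0.35·0.3800 / (0.35·0.3800 + 0.55·0.6200) ≈ 0.2806
After 'present': P(author M) = 0.65·0.2806 / (0.65·0.2806 + 0.45·0.7194) ≈ 0.3603

0.3603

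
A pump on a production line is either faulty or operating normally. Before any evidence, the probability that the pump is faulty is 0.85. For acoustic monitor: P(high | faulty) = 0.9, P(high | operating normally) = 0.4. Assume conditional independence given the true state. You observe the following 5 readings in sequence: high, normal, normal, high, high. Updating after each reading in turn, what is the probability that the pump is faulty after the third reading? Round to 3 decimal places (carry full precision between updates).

0.262

After 'high': P(faulty) = 0.9·0.8500 / (0.9·0.8500 + 0.4·0.1500) ≈ 0.9273
After 'normal': P(faulty) = 0.1·0.9273 / (0.1·0.9273 + 0.6·0.0727) ≈ 0.6800
After 'normal': P(faulty) = 0.1·0.6800 / (0.1·0.6800 + 0.6·0.3200) ≈ 0.2615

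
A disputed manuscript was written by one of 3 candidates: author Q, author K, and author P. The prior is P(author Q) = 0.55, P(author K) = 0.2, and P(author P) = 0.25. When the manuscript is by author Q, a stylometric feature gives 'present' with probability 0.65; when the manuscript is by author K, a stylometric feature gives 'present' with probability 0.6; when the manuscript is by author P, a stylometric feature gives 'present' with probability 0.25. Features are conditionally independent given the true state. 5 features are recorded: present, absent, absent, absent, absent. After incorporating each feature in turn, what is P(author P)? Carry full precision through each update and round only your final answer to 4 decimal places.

After 'present': normaliser = 0.65·0.5500 + 0.6·0.2000 + 0.25·0.2500; P(author Q) ≈ 0.6620, P(author K) ≈ 0.2222, P(author P) ≈ 0.1157
After 'absent': normaliser = 0.35·0.6620 + 0.4·0.2222 + 0.75·0.1157; P(author Q) ≈ 0.5687, P(author K) ≈ 0.2182, P(author P) ≈ 0.2131
After 'absent': normaliser = 0.35·0.5687 + 0.4·0.2182 + 0.75·0.2131; P(author Q) ≈ 0.4462, P(author K) ≈ 0.1956, P(author P) ≈ 0.3582
After 'absent': normaliser = 0.35·0.4462 + 0.4·0.1956 + 0.75·0.3582; P(author Q) ≈ 0.3104, P(author K) ≈ 0.1555, P(author P) ≈ 0.5340
After 'absent': normaliser = 0.35·0.3104 + 0.4·0.1555 + 0.75·0.5340; P(author Q) ≈ 0.1902, P(author K) ≈ 0.1089, P(author P) ≈ 0.7010

0.7010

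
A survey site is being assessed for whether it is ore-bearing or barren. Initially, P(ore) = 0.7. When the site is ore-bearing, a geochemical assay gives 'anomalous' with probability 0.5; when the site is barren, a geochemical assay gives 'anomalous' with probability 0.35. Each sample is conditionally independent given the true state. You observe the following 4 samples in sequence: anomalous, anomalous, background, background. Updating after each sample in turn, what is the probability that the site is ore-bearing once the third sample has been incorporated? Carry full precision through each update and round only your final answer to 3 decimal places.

After 'anomalous': P(ore) = 0.5·0.7000 / (0.5·0.7000 + 0.35·0.3000) ≈ 0.7692
After 'anomalous': P(ore) = 0.5·0.7692 / (0.5·0.7692 + 0.35·0.2308) ≈ 0.8264
After 'background': P(ore) = 0.5·0.8264 / (0.5·0.8264 + 0.65·0.1736) ≈ 0.7855

0.786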